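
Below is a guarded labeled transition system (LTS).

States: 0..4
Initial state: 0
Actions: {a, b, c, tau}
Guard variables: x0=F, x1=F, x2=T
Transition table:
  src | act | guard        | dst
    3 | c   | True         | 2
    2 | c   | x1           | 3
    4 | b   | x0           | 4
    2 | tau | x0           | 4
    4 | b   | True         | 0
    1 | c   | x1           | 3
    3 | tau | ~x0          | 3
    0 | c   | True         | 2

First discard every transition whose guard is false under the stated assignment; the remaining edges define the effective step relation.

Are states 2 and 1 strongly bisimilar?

Answer: BISIMILAR

Analysis:
Compute ~ classes (split until stable):
  π0 = {{0,1,2,3,4}}
  π1 = {{0},{1,2},{3},{4}}
4 equivalence class(es) (converged in 2)
2∈{1,2}, 1∈{1,2}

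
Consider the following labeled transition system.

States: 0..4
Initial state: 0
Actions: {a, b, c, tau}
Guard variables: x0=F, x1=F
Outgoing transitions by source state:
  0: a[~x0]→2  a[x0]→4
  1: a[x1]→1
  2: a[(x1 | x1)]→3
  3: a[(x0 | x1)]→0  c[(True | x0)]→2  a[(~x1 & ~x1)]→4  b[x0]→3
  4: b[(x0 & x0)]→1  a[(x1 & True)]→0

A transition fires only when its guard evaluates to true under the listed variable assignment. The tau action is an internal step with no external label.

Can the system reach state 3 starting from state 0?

Guard filter leaves 3 enabled edge(s).
depth 0: {0}
depth 1: {2}  cumulative {0,2}
Reachable = {0,2}

Answer: UNREACHABLE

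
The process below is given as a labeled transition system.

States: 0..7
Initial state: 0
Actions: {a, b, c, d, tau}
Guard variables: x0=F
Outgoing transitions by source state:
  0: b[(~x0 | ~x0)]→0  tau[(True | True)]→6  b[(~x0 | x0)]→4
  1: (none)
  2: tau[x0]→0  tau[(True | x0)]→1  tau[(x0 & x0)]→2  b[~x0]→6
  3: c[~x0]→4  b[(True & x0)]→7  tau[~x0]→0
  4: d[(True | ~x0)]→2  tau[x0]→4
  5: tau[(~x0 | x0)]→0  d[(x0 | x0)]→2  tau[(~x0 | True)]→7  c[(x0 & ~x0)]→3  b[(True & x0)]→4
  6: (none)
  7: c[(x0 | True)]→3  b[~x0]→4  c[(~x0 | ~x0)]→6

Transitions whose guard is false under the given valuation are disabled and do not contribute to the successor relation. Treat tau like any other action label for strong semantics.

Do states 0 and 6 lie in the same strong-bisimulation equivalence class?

Answer: NOT BISIMILAR

Working:
Refine partition for ~:
  P[0] = {{0,1,2,3,4,5,6,7}}
  P[1] = {{0,2},{1,6},{3},{4},{5},{7}}
  P[2] = {{0},{1,6},{2},{3},{4},{5},{7}}
stable after 3 split(s): 7 block(s)
[0]={0}  [6]={1,6}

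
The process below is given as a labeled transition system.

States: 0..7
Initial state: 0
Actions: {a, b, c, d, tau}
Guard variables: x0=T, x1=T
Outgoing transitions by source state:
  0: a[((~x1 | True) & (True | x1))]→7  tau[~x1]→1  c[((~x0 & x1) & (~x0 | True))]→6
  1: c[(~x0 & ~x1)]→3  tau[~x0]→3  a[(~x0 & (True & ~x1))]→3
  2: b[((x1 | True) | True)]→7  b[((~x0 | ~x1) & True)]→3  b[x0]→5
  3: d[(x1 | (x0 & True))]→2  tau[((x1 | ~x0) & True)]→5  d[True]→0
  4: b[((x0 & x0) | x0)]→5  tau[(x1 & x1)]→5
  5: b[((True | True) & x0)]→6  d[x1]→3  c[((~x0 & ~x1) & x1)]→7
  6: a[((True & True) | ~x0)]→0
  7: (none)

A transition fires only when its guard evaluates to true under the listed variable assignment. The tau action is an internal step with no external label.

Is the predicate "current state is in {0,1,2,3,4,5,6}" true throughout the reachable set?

Safe = {0,1,2,3,4,5,6}
Reach set: {0,7}
  0: safe
  7: ✗ unsafe
reach 7 via a — violates

Answer: INVARIANT VIOLATED at state 7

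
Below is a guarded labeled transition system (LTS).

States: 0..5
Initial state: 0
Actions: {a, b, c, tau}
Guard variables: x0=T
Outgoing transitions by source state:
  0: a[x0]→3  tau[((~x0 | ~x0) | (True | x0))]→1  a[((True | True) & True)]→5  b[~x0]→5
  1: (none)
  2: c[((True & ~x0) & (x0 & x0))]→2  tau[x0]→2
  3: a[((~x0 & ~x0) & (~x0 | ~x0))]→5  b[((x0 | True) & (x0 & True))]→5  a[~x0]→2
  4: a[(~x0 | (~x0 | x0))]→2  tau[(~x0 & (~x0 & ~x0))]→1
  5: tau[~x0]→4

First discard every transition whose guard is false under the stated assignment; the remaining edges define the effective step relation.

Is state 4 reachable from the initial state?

Answer: UNREACHABLE

Analysis:
Guard filter leaves 6 enabled edge(s).
Layer 0: {0}
Layer 1: {1,3,5}  now seen {0,1,3,5}
Reachable = {0,1,3,5}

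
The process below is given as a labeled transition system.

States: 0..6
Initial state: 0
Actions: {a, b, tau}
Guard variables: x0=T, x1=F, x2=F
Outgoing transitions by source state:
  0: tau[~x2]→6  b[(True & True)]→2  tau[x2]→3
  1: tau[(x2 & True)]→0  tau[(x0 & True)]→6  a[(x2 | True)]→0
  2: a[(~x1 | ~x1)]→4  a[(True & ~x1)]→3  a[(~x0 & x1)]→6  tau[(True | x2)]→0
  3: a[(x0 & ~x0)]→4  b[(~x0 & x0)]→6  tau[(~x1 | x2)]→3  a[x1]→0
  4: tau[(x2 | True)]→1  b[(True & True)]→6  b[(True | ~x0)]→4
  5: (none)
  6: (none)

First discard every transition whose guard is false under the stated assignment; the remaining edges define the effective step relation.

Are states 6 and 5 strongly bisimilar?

Refine partition for ~:
  round 0: {{0,1,2,3,4,5,6}}
  round 1: {{0,4},{1,2},{3},{5,6}}
  round 2: {{0},{1},{2},{3},{4},{5,6}}
stable after 3 split(s): 6 block(s)
class of 6: {5,6}; class of 5: {5,6}

Answer: BISIMILAR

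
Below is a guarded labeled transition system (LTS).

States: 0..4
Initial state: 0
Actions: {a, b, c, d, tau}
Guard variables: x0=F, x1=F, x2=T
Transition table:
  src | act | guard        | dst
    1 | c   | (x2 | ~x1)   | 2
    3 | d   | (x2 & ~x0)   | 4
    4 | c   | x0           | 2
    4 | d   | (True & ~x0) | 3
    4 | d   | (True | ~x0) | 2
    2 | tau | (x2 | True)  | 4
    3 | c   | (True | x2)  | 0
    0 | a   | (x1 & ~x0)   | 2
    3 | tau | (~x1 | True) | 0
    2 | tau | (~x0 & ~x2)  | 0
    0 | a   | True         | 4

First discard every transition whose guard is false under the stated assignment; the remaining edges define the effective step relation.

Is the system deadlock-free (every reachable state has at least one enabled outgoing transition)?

Reachable = {0,2,3,4}
  0: a→4  [deg 1]
  2: tau→4  [deg 1]
  3: c→0  d→4  tau→0  [deg 3]
  4: d→2  d→3  [deg 2]

Answer: DEADLOCK-FREE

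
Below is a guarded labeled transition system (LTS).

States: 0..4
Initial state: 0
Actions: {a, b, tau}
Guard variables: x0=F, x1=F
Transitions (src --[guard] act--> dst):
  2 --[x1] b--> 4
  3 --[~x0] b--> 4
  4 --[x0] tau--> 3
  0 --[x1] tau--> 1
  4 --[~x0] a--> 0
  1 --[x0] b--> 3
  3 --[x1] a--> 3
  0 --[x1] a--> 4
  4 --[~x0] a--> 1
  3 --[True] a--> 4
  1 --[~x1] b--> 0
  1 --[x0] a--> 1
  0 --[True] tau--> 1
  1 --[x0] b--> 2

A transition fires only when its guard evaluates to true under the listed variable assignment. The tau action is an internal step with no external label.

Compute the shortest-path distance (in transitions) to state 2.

Answer: UNREACHABLE

Working:
Layered search for 2:
  Layer 0: {0}
  Layer 1: {1}
2 never appears.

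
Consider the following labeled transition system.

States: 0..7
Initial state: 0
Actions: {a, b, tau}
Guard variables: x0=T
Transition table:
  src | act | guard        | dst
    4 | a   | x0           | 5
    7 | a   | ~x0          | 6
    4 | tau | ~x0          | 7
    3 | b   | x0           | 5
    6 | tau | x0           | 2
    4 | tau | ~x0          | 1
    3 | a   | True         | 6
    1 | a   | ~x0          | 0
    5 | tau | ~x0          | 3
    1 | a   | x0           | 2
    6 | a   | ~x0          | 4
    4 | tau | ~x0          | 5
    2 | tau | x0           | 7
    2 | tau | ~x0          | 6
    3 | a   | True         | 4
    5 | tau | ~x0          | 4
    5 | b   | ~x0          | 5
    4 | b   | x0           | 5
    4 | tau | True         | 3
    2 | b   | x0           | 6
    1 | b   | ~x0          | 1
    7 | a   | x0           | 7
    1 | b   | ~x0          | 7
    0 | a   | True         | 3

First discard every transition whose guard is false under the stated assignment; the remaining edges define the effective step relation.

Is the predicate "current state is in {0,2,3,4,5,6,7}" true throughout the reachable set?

Answer: INVARIANT HOLDS

Analysis:
Allowed set {0,2,3,4,5,6,7}
R = {0,2,3,4,5,6,7}
  0: ✓
  2: ✓
  3: ✓
  4: ✓
  5: ✓
  6: ✓
  7: ✓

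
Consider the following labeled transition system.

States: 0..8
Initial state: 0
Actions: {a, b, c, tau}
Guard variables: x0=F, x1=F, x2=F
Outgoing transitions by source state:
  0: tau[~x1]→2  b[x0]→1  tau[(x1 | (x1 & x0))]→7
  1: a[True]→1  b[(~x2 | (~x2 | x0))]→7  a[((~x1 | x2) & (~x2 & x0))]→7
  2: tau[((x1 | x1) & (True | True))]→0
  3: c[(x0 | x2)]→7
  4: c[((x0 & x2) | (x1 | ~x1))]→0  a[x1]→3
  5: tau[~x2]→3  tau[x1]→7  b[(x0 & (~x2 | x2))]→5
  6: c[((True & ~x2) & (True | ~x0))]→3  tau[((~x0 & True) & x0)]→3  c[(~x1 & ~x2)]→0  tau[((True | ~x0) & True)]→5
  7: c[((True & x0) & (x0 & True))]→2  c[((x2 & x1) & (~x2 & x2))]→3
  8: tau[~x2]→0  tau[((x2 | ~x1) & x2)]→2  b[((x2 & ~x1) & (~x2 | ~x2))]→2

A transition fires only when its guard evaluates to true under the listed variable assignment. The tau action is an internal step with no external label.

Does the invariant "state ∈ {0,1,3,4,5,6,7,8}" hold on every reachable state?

Answer: INVARIANT VIOLATED at state 2

Trace:
Safe = {0,1,3,4,5,6,7,8}
Reach set: {0,2}
  0: safe
  2: VIOLATES
witness against invariant: tau → 2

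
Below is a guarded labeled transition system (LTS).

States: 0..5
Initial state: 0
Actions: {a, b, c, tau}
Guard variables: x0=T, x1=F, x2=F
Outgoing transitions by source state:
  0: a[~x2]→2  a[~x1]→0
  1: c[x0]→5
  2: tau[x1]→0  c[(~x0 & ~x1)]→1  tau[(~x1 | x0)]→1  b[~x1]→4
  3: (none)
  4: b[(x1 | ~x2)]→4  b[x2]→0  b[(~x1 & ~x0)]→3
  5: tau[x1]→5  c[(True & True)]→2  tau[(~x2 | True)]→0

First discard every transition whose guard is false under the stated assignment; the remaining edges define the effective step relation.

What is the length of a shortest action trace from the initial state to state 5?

Layered search for 5:
  depth 0: {0}
  depth 1: {2}
  depth 2: {1,4}
  depth 3: {5}
depth(5)=3, e.g. a·tau·c

Answer: 3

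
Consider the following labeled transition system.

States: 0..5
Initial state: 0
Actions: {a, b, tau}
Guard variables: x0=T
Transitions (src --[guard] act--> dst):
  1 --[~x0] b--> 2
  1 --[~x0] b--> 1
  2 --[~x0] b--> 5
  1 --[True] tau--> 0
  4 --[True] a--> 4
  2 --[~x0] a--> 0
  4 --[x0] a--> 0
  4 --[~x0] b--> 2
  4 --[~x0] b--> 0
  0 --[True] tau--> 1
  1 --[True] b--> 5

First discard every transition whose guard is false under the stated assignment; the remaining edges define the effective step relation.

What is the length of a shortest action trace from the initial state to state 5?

Answer: 2

Trace:
Layered search for 5:
  depth 0: {0}
  depth 1: {1}
  depth 2: {5}
5 enters at depth 2; path tau·b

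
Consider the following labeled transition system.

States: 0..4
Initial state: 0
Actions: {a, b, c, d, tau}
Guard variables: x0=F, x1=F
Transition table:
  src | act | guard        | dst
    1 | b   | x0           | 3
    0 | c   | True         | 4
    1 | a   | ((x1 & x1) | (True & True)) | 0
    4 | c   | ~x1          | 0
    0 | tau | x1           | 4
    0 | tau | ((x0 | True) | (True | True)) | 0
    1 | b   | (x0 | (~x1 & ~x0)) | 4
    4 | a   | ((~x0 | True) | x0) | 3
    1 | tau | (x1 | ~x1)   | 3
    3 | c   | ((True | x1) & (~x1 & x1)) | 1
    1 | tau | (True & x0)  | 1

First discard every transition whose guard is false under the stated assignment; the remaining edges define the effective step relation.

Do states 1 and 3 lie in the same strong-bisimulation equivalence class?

Bisimulation quotient by refinement:
  round 0: {{0,1,2,3,4}}
  round 1: {{0},{1},{2,3},{4}}
4 equivalence class(es) (converged in 2)
[1]={1}  [3]={2,3}

Answer: NOT BISIMILAR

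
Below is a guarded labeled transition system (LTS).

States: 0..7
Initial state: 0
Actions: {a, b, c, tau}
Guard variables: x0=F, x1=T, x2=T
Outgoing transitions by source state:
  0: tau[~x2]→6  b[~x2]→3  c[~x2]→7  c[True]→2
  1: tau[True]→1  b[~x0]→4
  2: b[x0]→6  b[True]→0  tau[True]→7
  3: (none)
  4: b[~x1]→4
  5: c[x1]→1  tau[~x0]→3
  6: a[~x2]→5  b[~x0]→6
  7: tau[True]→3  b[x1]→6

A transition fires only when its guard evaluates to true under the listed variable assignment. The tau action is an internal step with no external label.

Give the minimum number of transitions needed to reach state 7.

BFS to 7:
  Layer 0: {0}
  Layer 1: {2}
  Layer 2: {7}
7 enters at depth 2; path c·tau

Answer: 2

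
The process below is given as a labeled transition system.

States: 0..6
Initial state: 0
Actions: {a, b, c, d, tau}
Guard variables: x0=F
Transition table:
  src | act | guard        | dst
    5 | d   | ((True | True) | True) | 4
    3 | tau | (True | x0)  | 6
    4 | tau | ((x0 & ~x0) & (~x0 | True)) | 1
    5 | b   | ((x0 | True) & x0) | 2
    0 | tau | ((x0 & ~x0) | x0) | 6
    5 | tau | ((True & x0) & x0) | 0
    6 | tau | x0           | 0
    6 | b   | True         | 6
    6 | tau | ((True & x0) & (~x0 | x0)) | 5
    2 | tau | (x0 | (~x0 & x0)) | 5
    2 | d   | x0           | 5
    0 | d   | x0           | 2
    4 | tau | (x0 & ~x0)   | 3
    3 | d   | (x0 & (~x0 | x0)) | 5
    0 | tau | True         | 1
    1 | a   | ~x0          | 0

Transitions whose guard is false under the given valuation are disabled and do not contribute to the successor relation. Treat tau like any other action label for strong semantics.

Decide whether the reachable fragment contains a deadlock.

Reachable = {0,1}
  0: tau→1  [1 exit(s)]
  1: a→0  [1 exit(s)]

Answer: DEADLOCK-FREE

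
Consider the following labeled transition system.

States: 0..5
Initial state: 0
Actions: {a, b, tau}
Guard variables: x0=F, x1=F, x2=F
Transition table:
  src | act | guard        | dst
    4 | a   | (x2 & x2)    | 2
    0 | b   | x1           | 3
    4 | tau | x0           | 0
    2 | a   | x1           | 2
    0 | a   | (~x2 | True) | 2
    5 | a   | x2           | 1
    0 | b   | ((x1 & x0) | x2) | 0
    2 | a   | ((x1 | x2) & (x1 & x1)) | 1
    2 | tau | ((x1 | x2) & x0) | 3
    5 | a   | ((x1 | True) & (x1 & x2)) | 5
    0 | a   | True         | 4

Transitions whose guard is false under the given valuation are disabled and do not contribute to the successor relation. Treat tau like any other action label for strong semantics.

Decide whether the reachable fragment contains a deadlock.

Answer: DEADLOCK at state 2

Analysis:
R = {0,2,4}
  0: a→2  a→4  [2 exit(s)]
  2: ∅  [STUCK]
  4: ∅  [STUCK]
witness 2: a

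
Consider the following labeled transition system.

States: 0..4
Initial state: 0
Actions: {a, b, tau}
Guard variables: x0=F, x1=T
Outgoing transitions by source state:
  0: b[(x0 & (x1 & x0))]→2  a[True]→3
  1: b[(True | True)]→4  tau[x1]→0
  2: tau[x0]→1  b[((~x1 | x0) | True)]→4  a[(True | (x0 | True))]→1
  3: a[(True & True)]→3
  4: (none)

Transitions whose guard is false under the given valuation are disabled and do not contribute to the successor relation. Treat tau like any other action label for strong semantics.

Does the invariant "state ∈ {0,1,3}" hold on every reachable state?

Allowed set {0,1,3}
R = {0,3}
  0: ✓
  3: ✓

Answer: INVARIANT HOLDS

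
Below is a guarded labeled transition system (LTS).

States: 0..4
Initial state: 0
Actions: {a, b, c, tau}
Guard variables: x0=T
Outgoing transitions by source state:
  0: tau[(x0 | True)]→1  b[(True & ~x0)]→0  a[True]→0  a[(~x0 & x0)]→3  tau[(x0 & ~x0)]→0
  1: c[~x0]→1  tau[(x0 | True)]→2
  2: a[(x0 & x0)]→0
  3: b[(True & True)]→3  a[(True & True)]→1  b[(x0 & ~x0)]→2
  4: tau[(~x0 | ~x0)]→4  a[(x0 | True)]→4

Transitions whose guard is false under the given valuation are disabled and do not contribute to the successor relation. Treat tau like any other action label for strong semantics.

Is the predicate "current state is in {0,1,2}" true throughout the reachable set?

Allowed set {0,1,2}
R = {0,1,2}
  0: ✓
  1: ✓
  2: ✓

Answer: INVARIANT HOLDS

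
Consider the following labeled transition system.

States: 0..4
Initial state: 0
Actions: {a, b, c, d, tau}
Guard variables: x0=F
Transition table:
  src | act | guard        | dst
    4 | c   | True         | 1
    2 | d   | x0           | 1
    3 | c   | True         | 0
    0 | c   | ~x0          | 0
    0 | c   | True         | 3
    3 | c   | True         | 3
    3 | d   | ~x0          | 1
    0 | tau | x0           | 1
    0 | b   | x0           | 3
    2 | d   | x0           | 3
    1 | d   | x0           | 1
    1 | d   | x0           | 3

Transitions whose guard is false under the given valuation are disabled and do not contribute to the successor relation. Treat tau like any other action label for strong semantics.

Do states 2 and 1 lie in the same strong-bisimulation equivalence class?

Bisimulation quotient by refinement:
  P[0] = {{0,1,2,3,4}}
  P[1] = {{0,4},{1,2},{3}}
  P[2] = {{0},{1,2},{3},{4}}
Fixed point at round 3; 4 class(es).
[2]={1,2}  [1]={1,2}

Answer: BISIMILAR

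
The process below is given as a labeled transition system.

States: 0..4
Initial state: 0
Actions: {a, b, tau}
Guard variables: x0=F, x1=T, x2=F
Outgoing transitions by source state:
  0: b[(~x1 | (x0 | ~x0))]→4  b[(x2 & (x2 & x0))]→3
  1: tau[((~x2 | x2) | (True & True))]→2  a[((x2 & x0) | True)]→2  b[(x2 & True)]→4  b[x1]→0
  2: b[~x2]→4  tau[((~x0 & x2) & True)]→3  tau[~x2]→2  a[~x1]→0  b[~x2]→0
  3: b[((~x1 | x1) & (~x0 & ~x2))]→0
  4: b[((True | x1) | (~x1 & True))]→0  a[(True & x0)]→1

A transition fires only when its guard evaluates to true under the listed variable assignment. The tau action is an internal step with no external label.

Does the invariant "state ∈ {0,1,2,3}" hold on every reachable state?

Answer: INVARIANT VIOLATED at state 4

Trace:
Safe = {0,1,2,3}
Reachable = {0,4}
  0: safe
  4: VIOLATES
counterexample path to 4: b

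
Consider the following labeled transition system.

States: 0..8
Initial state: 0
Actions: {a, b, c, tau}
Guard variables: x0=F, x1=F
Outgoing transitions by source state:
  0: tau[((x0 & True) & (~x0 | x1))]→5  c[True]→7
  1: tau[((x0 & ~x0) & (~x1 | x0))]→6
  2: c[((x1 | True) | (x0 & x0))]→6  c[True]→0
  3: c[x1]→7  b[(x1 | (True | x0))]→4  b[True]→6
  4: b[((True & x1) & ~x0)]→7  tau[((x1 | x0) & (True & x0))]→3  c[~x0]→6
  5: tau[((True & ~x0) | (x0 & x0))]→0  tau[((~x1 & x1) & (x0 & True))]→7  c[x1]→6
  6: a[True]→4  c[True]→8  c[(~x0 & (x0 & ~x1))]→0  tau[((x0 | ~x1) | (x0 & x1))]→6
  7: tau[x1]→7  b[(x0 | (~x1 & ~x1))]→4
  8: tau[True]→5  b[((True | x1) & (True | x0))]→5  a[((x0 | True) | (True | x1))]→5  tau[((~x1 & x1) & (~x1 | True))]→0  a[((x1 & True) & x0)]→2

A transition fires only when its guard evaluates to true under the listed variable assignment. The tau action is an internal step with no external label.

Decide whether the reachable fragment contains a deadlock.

Answer: DEADLOCK-FREE

Trace:
Reach set: {0,4,5,6,7,8}
  0: c→7  [1 out]
  4: c→6  [1 out]
  5: tau→0  [1 out]
  6: a→4  c→8  tau→6  [3 out]
  7: b→4  [1 out]
  8: a→5  b→5  tau→5  [3 out]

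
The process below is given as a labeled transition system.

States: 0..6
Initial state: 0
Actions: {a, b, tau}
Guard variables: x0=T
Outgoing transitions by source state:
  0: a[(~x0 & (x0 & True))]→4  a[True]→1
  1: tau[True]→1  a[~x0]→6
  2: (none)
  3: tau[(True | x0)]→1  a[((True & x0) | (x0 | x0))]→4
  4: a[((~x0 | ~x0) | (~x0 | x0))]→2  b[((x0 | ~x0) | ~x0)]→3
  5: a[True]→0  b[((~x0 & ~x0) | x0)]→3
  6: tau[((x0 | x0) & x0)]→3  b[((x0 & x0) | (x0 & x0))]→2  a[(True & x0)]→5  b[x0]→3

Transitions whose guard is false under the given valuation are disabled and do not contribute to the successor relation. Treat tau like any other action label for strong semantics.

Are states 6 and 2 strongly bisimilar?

Answer: NOT BISIMILAR

Analysis:
Compute ~ classes (split until stable):
  P[0] = {{0,1,2,3,4,5,6}}
  P[1] = {{0},{1},{2},{3},{4,5},{6}}
  P[2] = {{0},{1},{2},{3},{4},{5},{6}}
7 equivalence class(es) (converged in 3)
class of 6: {6}; class of 2: {2}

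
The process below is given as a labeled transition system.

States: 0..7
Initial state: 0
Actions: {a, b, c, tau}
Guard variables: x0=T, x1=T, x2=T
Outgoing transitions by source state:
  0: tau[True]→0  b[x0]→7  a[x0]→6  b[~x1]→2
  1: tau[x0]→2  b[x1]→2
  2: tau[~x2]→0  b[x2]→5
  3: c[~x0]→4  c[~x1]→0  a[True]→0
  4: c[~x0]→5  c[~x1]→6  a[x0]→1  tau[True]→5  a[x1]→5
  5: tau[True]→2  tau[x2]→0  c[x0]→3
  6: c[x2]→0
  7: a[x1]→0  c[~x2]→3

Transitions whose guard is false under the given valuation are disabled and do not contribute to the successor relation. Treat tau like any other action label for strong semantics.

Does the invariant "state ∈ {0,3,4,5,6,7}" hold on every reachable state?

Answer: INVARIANT HOLDS

Analysis:
Inv-set: {0,3,4,5,6,7}
R = {0,6,7}
  0: ok
  6: ok
  7: ok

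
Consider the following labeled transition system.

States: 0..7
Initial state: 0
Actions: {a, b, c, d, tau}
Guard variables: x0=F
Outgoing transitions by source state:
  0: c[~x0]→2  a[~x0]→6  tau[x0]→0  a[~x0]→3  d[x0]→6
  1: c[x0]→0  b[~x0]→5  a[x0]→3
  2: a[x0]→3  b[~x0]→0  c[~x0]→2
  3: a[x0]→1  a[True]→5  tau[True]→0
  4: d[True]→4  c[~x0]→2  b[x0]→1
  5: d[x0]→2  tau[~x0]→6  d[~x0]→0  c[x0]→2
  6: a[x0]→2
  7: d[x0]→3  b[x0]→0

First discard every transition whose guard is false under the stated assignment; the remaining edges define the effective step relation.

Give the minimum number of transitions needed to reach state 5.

Answer: 2

Analysis:
BFS to 5:
  L0 = {0}
  L1 = {2,3,6}
  L2 = {5}
depth(5)=2, e.g. a·a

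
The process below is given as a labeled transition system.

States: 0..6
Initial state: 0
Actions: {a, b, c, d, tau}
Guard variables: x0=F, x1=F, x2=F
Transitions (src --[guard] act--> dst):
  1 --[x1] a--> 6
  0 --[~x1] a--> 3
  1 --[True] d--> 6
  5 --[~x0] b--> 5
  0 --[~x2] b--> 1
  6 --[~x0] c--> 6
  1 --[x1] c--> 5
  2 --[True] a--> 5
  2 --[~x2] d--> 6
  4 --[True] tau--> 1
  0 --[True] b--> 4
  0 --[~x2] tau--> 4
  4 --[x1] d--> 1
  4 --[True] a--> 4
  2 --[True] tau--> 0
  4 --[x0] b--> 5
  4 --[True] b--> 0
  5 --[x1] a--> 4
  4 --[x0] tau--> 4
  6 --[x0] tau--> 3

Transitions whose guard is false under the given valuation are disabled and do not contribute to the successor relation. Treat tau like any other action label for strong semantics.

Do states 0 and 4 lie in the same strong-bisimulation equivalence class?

Answer: NOT BISIMILAR

Analysis:
Compute ~ classes (split until stable):
  round 0: {{0,1,2,3,4,5,6}}
  round 1: {{0,4},{1},{2},{3},{5},{6}}
  round 2: {{0},{1},{2},{3},{4},{5},{6}}
7 equivalence class(es) (converged in 3)
[0]={0}  [4]={4}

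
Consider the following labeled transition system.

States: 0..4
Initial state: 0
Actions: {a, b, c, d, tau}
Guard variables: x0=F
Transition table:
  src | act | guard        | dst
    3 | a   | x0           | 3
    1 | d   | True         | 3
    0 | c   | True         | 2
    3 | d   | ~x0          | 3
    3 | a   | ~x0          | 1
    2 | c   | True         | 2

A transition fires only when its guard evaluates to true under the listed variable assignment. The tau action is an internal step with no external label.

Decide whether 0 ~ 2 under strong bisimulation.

Refine partition for ~:
  π0 = {{0,1,2,3,4}}
  π1 = {{0,2},{1},{3},{4}}
4 equivalence class(es) (converged in 2)
0∈{0,2}, 2∈{0,2}

Answer: BISIMILAR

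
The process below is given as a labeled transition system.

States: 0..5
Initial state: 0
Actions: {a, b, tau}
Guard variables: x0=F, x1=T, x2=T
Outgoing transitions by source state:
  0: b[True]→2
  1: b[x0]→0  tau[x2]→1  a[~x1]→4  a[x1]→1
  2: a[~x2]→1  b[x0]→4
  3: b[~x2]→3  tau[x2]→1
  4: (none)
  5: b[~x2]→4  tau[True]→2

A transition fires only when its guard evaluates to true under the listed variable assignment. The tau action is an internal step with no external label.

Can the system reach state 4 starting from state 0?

Guard filter leaves 5 enabled edge(s).
Layer 0: {0}
Layer 1: {2}  now seen {0,2}
Reach set: {0,2}

Answer: UNREACHABLE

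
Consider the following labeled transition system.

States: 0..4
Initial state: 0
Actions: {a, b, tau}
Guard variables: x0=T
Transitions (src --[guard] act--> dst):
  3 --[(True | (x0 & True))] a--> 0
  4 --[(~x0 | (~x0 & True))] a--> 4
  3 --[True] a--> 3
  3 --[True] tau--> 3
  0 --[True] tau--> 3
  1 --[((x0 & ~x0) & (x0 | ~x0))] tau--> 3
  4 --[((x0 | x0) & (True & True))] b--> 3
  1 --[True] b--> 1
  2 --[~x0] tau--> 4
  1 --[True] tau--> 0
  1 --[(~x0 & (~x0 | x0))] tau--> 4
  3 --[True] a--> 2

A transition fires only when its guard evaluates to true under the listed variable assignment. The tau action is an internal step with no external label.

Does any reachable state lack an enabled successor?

Reach set: {0,2,3}
  0: tau→3  [1 exit(s)]
  2: ∅  [deadlock]
  3: a→0  a→2  a→3  tau→3  [4 exit(s)]
witness 2: tau·a

Answer: DEADLOCK at state 2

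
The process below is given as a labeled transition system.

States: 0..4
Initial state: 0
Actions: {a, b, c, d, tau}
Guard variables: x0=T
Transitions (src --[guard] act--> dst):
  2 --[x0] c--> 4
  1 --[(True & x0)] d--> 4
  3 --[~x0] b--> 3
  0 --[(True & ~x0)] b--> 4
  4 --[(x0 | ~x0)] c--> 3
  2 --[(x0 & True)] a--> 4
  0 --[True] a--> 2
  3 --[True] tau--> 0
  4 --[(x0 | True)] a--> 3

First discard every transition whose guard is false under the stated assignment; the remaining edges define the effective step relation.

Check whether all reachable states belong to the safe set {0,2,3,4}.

Answer: INVARIANT HOLDS

Analysis:
Allowed set {0,2,3,4}
Reachable = {0,2,3,4}
  0: ✓
  2: ✓
  3: ✓
  4: ✓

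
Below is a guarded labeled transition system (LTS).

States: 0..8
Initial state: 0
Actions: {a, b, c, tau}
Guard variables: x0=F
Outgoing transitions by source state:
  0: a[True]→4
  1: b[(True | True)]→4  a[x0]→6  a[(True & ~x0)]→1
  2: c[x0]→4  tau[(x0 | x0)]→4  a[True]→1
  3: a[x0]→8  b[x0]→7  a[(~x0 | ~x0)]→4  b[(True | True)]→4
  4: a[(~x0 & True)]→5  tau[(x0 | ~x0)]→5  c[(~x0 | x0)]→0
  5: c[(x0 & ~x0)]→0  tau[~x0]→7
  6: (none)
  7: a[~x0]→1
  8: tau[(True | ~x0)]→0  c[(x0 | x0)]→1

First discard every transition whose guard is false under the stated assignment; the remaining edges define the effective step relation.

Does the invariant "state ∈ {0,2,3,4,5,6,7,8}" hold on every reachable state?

Answer: INVARIANT VIOLATED at state 1

Analysis:
Allowed set {0,2,3,4,5,6,7,8}
Reachable = {0,1,4,5,7}
  0: ✓
  1: outside
  4: ✓
  5: ✓
  7: ✓
counterexample path to 1: a·a·tau·a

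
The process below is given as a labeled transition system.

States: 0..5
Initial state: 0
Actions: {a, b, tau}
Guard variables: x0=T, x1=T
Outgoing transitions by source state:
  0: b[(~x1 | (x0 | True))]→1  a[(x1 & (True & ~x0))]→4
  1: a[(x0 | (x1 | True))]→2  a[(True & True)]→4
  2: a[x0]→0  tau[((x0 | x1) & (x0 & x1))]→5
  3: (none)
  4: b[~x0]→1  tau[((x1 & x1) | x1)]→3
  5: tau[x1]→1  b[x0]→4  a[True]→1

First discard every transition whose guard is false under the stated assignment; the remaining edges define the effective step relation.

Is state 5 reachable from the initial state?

Answer: REACHABLE

Analysis:
Guard filter leaves 9 enabled edge(s).
L0 = {0}
L1 = {1}  total {0,1}
L2 = {2,4}  total {0,1,2,4}
L3 = {3,5}  total {0,1,2,3,4,5}
R = {0,1,2,3,4,5}
trace reaching 5: b·a·tau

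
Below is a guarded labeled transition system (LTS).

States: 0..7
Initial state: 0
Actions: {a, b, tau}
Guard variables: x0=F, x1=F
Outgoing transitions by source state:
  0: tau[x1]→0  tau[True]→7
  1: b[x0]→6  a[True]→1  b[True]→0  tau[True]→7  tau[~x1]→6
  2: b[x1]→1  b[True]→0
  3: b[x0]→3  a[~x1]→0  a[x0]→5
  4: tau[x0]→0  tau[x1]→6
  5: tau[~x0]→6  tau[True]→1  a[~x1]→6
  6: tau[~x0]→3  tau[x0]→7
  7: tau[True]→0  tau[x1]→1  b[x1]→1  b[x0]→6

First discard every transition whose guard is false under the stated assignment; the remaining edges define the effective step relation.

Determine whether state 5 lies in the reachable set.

After dropping false guards: 12 live edges.
L0 = {0}
L1 = {7}  total {0,7}
R = {0,7}

Answer: UNREACHABLE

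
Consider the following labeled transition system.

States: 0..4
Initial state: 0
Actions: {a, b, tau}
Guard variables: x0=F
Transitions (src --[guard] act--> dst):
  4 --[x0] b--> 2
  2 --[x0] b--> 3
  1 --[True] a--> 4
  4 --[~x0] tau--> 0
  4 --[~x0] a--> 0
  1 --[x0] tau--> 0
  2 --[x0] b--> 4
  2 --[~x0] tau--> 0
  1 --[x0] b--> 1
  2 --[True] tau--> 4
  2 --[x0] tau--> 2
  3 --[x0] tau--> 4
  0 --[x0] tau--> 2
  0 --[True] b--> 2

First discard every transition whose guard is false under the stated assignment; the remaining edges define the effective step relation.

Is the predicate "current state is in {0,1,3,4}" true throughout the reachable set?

Answer: INVARIANT VIOLATED at state 2

Working:
Inv-set: {0,1,3,4}
Reach set: {0,2,4}
  0: safe
  2: outside
  4: safe
counterexample path to 2: b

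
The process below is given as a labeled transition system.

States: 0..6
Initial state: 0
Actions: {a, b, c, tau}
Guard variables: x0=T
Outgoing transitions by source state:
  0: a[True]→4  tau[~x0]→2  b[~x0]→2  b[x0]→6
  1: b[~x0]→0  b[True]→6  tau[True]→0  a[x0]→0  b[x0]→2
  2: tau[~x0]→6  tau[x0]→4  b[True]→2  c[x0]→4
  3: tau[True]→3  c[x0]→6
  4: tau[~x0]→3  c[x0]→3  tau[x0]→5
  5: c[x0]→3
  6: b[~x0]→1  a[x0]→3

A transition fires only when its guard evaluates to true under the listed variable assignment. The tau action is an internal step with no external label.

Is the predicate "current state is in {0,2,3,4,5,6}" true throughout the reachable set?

Inv-set: {0,2,3,4,5,6}
R = {0,3,4,5,6}
  0: ✓
  3: ✓
  4: ✓
  5: ✓
  6: ✓

Answer: INVARIANT HOLDS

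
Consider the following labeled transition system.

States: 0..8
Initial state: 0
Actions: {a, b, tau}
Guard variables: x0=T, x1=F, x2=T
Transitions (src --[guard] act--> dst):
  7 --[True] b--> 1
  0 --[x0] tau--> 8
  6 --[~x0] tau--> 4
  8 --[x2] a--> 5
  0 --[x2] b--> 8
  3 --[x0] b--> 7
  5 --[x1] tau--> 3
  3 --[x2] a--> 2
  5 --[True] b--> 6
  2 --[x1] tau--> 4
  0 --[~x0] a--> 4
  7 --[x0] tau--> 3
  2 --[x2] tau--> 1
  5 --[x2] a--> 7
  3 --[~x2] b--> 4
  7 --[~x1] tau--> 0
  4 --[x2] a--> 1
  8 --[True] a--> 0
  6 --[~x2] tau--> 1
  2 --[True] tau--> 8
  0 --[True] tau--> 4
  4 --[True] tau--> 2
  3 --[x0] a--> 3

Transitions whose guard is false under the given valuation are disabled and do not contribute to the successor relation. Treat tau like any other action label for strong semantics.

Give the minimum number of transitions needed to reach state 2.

BFS to 2:
  Layer 0: {0}
  Layer 1: {4,8}
  Layer 2: {1,2,5}
depth(2)=2, e.g. tau·tau

Answer: 2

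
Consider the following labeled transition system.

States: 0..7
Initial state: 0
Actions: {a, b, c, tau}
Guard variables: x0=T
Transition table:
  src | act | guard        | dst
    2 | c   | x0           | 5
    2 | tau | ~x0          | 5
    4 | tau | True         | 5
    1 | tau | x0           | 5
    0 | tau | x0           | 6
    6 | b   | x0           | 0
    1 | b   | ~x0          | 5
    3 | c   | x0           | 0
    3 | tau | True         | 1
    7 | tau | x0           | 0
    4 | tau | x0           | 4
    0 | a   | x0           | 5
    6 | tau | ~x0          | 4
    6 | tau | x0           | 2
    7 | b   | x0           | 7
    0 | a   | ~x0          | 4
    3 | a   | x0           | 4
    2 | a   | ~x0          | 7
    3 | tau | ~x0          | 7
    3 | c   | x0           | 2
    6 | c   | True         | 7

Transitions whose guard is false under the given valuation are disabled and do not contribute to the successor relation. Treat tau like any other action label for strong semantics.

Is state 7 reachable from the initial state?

15 transition(s) survive guard evaluation.
L0 = {0}
L1 = {5,6}  cumulative {0,5,6}
L2 = {2,7}  cumulative {0,2,5,6,7}
Reachable = {0,2,5,6,7}
Path to 7: tau·c

Answer: REACHABLE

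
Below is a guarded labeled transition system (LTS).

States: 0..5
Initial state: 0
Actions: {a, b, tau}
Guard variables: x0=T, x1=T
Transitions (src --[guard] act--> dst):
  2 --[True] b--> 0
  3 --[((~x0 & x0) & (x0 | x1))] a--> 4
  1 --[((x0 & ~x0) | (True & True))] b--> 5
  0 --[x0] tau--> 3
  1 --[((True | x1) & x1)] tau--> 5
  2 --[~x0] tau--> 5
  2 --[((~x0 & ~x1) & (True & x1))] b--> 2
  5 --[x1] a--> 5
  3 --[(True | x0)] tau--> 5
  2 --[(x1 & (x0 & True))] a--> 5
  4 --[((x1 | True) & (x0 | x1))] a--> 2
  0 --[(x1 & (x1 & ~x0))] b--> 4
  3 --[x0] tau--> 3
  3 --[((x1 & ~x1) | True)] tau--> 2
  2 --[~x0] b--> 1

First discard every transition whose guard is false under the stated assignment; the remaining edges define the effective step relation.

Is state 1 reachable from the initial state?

Answer: UNREACHABLE

Working:
10 transition(s) survive guard evaluation.
Layer 0: {0}
Layer 1: {3}  total {0,3}
Layer 2: {2,5}  total {0,2,3,5}
R = {0,2,3,5}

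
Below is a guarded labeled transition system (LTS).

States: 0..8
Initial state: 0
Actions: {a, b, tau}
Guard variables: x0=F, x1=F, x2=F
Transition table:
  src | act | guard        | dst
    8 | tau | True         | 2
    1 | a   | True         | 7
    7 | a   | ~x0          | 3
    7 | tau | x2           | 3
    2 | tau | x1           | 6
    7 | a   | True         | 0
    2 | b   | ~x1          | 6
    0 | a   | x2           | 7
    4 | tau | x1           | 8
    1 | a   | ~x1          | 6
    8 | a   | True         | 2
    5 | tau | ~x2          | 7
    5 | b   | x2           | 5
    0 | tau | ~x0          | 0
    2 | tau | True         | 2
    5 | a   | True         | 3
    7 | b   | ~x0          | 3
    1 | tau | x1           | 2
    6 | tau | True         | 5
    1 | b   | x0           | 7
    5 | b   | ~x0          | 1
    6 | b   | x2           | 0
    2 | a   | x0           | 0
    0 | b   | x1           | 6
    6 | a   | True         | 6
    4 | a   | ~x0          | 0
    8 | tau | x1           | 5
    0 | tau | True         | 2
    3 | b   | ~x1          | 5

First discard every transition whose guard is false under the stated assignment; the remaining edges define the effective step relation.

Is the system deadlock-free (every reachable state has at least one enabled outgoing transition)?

Answer: DEADLOCK-FREE

Working:
Reach set: {0,1,2,3,5,6,7}
  0: tau→0  tau→2  [2 out]
  1: a→6  a→7  [2 out]
  2: b→6  tau→2  [2 out]
  3: b→5  [1 out]
  5: a→3  b→1  tau→7  [3 out]
  6: a→6  tau→5  [2 out]
  7: a→0  a→3  b→3  [3 out]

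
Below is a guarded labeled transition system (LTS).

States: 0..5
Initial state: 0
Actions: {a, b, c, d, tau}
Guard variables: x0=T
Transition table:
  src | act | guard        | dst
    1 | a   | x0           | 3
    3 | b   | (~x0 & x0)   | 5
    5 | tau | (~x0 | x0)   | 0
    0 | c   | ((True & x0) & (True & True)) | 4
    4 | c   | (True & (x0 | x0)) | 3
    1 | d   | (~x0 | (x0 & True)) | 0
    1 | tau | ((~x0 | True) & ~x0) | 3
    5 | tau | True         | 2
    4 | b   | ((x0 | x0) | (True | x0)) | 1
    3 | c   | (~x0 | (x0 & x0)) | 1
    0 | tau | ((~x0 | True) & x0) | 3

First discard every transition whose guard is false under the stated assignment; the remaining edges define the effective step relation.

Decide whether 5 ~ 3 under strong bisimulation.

Answer: NOT BISIMILAR

Analysis:
Bisimulation quotient by refinement:
  round 0: {{0,1,2,3,4,5}}
  round 1: {{0},{1},{2},{3},{4},{5}}
6 equivalence class(es) (converged in 2)
[5]={5}  [3]={3}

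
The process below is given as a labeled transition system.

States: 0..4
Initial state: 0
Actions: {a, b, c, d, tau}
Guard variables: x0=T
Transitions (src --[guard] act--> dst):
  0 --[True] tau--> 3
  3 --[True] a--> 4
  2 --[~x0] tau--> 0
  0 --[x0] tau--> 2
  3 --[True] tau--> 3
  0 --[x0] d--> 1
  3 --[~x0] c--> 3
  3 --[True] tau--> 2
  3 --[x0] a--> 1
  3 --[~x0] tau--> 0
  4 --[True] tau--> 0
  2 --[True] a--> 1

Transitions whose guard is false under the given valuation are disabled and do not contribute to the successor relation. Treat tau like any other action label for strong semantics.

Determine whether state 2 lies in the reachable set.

After dropping false guards: 9 live edges.
depth 0: {0}
depth 1: {1,2,3}  total {0,1,2,3}
depth 2: {4}  total {0,1,2,3,4}
R = {0,1,2,3,4}
trace reaching 2: tau

Answer: REACHABLE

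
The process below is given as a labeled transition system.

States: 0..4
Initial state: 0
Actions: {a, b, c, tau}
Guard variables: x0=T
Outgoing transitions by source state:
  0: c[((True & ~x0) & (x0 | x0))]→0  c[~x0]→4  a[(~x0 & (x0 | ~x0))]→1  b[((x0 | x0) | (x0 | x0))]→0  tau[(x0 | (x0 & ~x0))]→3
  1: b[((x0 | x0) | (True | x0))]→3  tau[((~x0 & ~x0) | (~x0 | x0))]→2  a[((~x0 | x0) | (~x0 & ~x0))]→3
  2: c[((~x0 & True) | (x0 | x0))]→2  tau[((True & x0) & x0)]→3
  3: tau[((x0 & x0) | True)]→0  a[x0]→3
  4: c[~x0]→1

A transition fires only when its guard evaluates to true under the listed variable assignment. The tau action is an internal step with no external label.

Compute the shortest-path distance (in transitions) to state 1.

Breadth-first toward 1:
  Layer 0: {0}
  Layer 1: {3}
1 never appears.

Answer: UNREACHABLE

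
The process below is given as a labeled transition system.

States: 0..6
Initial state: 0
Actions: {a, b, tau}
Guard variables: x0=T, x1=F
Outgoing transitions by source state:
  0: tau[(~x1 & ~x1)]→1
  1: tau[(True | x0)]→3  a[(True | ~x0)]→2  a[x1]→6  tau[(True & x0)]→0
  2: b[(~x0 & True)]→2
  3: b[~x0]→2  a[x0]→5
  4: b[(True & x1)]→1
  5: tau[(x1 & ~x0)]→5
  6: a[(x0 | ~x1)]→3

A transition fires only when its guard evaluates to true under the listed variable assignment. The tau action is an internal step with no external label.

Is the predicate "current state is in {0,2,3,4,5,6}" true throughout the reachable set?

Answer: INVARIANT VIOLATED at state 1

Trace:
Allowed set {0,2,3,4,5,6}
Reach set: {0,1,2,3,5}
  0: ok
  1: ✗ unsafe
  2: ok
  3: ok
  5: ok
reach 1 via tau — violates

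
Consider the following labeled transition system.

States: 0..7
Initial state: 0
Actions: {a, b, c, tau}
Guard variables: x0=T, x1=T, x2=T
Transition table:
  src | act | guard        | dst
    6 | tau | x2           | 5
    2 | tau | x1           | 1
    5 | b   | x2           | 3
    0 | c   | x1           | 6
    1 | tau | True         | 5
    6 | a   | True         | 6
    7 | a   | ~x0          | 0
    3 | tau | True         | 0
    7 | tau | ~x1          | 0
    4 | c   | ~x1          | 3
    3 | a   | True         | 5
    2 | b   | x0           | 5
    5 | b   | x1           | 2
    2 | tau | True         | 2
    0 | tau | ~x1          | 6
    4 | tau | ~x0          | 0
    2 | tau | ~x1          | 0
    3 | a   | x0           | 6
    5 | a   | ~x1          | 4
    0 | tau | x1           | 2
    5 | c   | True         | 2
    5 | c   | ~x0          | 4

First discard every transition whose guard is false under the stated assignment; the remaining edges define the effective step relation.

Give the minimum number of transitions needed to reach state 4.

Answer: UNREACHABLE

Working:
Breadth-first toward 4:
  Layer 0: {0}
  Layer 1: {2,6}
  Layer 2: {1,5}
  Layer 3: {3}
4 never appears.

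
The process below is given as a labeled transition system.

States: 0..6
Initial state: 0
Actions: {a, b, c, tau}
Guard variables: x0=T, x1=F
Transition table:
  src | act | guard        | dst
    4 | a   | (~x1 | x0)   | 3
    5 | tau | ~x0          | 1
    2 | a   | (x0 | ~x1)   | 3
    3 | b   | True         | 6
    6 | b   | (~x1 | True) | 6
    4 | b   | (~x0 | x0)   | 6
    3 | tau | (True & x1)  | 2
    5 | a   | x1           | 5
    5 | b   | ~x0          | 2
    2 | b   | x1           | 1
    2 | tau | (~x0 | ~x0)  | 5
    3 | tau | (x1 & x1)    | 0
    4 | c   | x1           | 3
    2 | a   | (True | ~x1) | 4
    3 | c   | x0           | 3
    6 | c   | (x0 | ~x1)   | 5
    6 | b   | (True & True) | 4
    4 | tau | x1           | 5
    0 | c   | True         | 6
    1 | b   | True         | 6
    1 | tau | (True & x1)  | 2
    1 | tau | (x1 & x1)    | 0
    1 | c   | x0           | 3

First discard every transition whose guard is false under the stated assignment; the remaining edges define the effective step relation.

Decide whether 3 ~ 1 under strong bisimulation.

Answer: BISIMILAR

Analysis:
Compute ~ classes (split until stable):
  P[0] = {{0,1,2,3,4,5,6}}
  P[1] = {{0},{1,3,6},{2},{4},{5}}
  P[2] = {{0},{1,3},{2},{4},{5},{6}}
6 equivalence class(es) (converged in 3)
3∈{1,3}, 1∈{1,3}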